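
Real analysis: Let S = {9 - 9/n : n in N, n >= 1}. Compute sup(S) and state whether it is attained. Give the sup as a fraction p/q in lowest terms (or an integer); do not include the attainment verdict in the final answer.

Analysis:
- Values: 0, 9/2, 6, 27/4, ... strictly increasing.
- Minimum is 0 (n=1); inf = 0 (attained).
- 9 - 9/n -> 9 from below; sup = 9, not attained.
Conclusion: sup(S) = 9, not attained in S.

9


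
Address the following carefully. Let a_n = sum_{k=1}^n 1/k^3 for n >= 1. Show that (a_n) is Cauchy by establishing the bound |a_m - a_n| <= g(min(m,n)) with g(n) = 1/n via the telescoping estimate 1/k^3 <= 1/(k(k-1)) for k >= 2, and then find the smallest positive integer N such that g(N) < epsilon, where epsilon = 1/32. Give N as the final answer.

For m > n >= 1: |a_m - a_n| = sum_{k=n+1}^m 1/k^3.
Use 1/k^3 <= 1/(k(k-1)) = 1/(k-1) - 1/k for k >= 2 (which holds since k^3 >= k^2 >= k(k-1) for k >= 2):
sum_{k=n+1}^m 1/k^3 <= sum_{k=n+1}^m (1/(k-1) - 1/k) = 1/n - 1/m <= 1/n.
By symmetry the same bound holds with n,m swapped, so |a_m - a_n| <= 1/min(m,n) = g(min(m,n)). Since g(n) -> 0, (a_n) is Cauchy.
Now solve g(N) < 1/32: 1/N < 1/32 <=> N > 1/(1/32) = 32.
The smallest integer strictly greater than 32 is N = 33.
Check: g(33) = 1/33 < 1/32; g(32) = 1/32 >= 1/32. So N = 33.

33


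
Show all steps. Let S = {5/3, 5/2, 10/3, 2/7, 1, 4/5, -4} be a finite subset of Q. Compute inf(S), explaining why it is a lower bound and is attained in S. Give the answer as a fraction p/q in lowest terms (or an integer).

S is finite, so inf(S) = min(S).
Sorted increasing:
-4, 2/7, 4/5, 1, 5/3, 5/2, 10/3
The extremum is -4.
For every x in S, x >= -4. And -4 is in S, so it is attained.
Therefore inf(S) = -4.

-4


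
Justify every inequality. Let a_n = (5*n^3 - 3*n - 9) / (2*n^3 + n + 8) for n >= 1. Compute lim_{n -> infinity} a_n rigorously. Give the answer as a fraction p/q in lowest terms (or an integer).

Divide numerator and denominator by n^3, the highest power:
numerator / n^3 = 5 - 3/n^2 - 9/n^3
denominator / n^3 = 2 + n^(-2) + 8/n^3
As n -> infinity, all terms of the form c/n^k (k >= 1) tend to 0.
So numerator / n^3 -> 5 and denominator / n^3 -> 2.
Therefore lim a_n = 5/2.

5/2


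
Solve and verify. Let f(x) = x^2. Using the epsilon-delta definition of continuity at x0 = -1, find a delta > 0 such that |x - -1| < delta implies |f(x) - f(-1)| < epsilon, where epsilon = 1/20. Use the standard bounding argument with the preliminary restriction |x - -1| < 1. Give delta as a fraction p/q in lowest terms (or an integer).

Factor: |x^2 - (-1)^2| = |x - -1| * |x + -1|.
Impose |x - -1| < 1 first. Then |x + -1| = |(x - -1) + 2*(-1)| <= |x - -1| + 2*|-1| < 1 + 2 = 3.
So |x^2 - (-1)^2| < delta * 3.
We need delta * 3 <= 1/20, i.e. delta <= 1/20/3 = 1/60.
Since 1/60 < 1, this is tighter than 1; take delta = 1/60.
So delta = 1/60 works.

1/60


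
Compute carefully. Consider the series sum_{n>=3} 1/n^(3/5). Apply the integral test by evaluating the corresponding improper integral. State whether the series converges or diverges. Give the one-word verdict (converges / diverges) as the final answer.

Let f(x) = x^(-3/5). Then f is positive, continuous, and decreasing on [3, infinity), so the integral test applies.
Compute the improper integral int_{3}^infinity f(x) dx:
  antiderivative F(x) = 5*x^(2/5)/2.
  As x -> infinity, F(x) -> infinity (since p = 3/5 < 1).
  So the integral diverges. By the integral test, the series diverges.

diverges


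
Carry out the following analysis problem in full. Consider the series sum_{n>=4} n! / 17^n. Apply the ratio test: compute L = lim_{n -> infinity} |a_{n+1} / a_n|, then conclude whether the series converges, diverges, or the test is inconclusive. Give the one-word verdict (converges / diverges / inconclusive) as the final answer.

Let a_n denote the general term. Form the ratio a_{n+1}/a_n and simplify:
a_{n+1}/a_n = n/17 + 1/17
Take the limit as n -> infinity: L = infinity.
Since L = infinity > 1 (or L = infinity), the ratio test implies the series diverges.

diverges


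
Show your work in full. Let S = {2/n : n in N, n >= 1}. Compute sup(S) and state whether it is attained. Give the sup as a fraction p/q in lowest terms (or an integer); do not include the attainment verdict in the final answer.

Analysis:
- Values: 2, 1, 2/3, 1/2, ... strictly decreasing.
- The maximum is 2 (n=1); sup = 2 (attained).
- The set is bounded below by 0; 2/n -> 0 so 0 is the greatest lower bound.
- 0 is not in the set, so inf = 0 is not attained.
Conclusion: sup(S) = 2, attained in S.

2


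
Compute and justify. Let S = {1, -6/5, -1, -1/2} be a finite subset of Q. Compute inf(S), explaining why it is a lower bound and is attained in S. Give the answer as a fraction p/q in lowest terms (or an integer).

S is finite, so inf(S) = min(S).
Sorted increasing:
-6/5, -1, -1/2, 1
The extremum is -6/5.
For every x in S, x >= -6/5. And -6/5 is in S, so it is attained.
Therefore inf(S) = -6/5.

-6/5


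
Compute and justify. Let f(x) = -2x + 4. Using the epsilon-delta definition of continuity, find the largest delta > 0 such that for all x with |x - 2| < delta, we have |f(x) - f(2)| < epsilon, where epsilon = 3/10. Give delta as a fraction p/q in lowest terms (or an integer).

We compute f(2) = -2*(2) + 4 = 0.
|f(x) - f(2)| = |-2x + 4 - (0)| = |-2(x - 2)| = 2|x - 2|.
We need 2|x - 2| < 3/10, i.e. |x - 2| < 3/10 / 2 = 3/20.
So any delta <= 3/20 works. Conversely, if delta > 3/20, then x = 2 + 3/20 satisfies |x - 2| = 3/20 < delta but |f(x) - f(2)| = 2 * 3/20 = 3/10, which is not < 3/10; so no larger delta works.
Hence the largest such delta is 3/20.

3/20


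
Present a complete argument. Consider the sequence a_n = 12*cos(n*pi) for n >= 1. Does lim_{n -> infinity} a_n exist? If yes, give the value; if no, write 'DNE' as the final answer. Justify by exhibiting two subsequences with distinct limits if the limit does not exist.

Examine the behaviour of a_n along subsequences.
cos(n*pi) = (-1)^n, so a_n = 12*(-1)^n. a_{2k} = 12 -> 12. a_{2k+1} = -12 -> -12.
Since these two subsequential limits are 12 and -12, distinct, the full sequence cannot converge (a convergent sequence has all subsequences tending to the same limit). So lim a_n does not exist.

DNE


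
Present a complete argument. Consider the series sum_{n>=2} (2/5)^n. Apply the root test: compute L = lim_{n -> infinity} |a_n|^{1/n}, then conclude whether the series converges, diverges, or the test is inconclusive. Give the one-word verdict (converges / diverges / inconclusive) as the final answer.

Let a_n denote the general term. Form |a_n|^(1/n) and simplify:
|a_n|^(1/n) = 2/5
Take the limit as n -> infinity: L = 2/5.
Since L = 2/5 < 1, the root test implies convergence.

converges


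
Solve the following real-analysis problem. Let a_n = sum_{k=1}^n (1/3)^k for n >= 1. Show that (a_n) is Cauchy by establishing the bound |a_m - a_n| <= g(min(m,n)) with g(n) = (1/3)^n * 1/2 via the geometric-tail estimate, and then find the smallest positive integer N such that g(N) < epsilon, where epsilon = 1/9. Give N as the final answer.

For m > n >= 1: |a_m - a_n| = sum_{k=n+1}^m (1/3)^k < sum_{k=n+1}^infinity (1/3)^k = (1/3)^(n+1) / (1 - 1/3) = (1/3)^n * (1/3) * (3/2) = (1/3)^n * 1/2.
So g(n) = (1/3)^n / 2. Since g(n) -> 0, (a_n) is Cauchy.
Now solve g(N) < 1/9: (1/3)^N / 2 < 1/9 <=> 3^N > 1 / (2 * 1/9) = 9/2.
Check powers of 3: 3^1 = 3 <= 9/2, 3^2 = 9 > 9/2.
So the smallest such N is 2. Check: g(2) = 1/(2 * 9) = 1/18 < 1/9.

2


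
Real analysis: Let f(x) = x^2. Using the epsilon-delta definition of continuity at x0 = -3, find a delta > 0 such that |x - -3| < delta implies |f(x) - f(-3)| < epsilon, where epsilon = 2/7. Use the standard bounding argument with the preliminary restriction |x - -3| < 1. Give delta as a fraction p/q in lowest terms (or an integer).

Factor: |x^2 - (-3)^2| = |x - -3| * |x + -3|.
Impose |x - -3| < 1 first. Then |x + -3| = |(x - -3) + 2*(-3)| <= |x - -3| + 2*|-3| < 1 + 6 = 7.
So |x^2 - (-3)^2| < delta * 7.
We need delta * 7 <= 2/7, i.e. delta <= 2/7/7 = 2/49.
Since 2/49 < 1, this is tighter than 1; take delta = 2/49.
So delta = 2/49 works.

2/49


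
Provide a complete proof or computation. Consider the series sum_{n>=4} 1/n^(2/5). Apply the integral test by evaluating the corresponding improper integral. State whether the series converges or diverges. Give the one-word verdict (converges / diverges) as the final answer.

Let f(x) = x^(-2/5). Then f is positive, continuous, and decreasing on [4, infinity), so the integral test applies.
Compute the improper integral int_{4}^infinity f(x) dx:
  antiderivative F(x) = 5*x^(3/5)/3.
  As x -> infinity, F(x) -> infinity (since p = 2/5 < 1).
  So the integral diverges. By the integral test, the series diverges.

diverges


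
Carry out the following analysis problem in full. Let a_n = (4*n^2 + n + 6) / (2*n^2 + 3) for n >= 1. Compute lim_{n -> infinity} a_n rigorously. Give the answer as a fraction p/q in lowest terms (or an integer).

Divide numerator and denominator by n^2, the highest power:
numerator / n^2 = 4 + 1/n + 6/n^2
denominator / n^2 = 2 + 3/n^2
As n -> infinity, all terms of the form c/n^k (k >= 1) tend to 0.
So numerator / n^2 -> 4 and denominator / n^2 -> 2.
Therefore lim a_n = 2.

2


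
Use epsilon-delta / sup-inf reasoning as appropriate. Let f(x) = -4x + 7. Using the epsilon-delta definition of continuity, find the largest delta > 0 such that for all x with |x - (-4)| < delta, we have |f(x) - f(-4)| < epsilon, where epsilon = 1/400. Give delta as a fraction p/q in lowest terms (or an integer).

We compute f(-4) = -4*(-4) + 7 = 23.
|f(x) - f(-4)| = |-4x + 7 - (23)| = |-4(x - (-4))| = 4|x - (-4)|.
We need 4|x - (-4)| < 1/400, i.e. |x - (-4)| < 1/400 / 4 = 1/1600.
So any delta <= 1/1600 works. Conversely, if delta > 1/1600, then x = -4 + 1/1600 satisfies |x - (-4)| = 1/1600 < delta but |f(x) - f(-4)| = 4 * 1/1600 = 1/400, which is not < 1/400; so no larger delta works.
Hence the largest such delta is 1/1600.

1/1600


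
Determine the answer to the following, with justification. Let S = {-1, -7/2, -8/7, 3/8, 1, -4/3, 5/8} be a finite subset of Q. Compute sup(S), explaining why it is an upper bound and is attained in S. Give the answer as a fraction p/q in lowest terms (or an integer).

S is finite, so sup(S) = max(S).
Sorted decreasing:
1, 5/8, 3/8, -1, -8/7, -4/3, -7/2
The extremum is 1.
For every x in S, x <= 1. And 1 is in S, so it is attained.
Therefore sup(S) = 1.

1


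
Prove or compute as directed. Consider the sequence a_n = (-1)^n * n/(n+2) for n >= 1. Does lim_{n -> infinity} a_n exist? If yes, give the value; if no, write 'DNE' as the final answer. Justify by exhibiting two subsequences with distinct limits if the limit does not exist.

Examine the behaviour of a_n along subsequences.
a_{2k} = 2k/(2k+2) -> 1. a_{2k+1} = -(2k+1)/(2k+3) -> -1.
Since these two subsequential limits are 1 and -1, distinct, the full sequence cannot converge (a convergent sequence has all subsequences tending to the same limit). So lim a_n does not exist.

DNE


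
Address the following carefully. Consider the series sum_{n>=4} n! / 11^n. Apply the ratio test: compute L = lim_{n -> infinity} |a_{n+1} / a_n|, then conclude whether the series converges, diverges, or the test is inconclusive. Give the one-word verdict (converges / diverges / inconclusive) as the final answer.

Let a_n denote the general term. Form the ratio a_{n+1}/a_n and simplify:
a_{n+1}/a_n = n/11 + 1/11
Take the limit as n -> infinity: L = infinity.
Since L = infinity > 1 (or L = infinity), the ratio test implies the series diverges.

diverges


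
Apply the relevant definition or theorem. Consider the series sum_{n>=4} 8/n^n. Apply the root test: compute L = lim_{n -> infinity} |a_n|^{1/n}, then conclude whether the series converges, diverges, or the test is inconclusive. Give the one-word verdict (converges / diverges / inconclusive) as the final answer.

Let a_n denote the general term. Form |a_n|^(1/n) and simplify:
|a_n|^(1/n) = 2^(3/n)/n
Take the limit as n -> infinity: L = 0.
Since L = 0 < 1, the root test implies convergence.

converges


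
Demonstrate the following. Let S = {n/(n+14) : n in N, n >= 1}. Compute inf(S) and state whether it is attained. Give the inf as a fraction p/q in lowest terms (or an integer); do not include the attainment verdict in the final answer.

Analysis:
- Values: 1/15, 1/8, 3/17, 2/9, ... strictly increasing.
- Minimum is 1/15 (n=1); inf = 1/15 (attained).
- n/(n+14) = 1 - 14/(n+14) -> 1 from below as n -> infinity, and never equals 1.
- So sup = 1 (not attained).
Conclusion: inf(S) = 1/15, attained in S.

1/15


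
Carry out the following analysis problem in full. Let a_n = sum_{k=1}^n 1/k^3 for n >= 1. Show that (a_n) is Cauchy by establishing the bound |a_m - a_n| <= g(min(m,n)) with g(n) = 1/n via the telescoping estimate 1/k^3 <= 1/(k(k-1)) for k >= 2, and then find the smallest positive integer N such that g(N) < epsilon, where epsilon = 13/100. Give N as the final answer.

For m > n >= 1: |a_m - a_n| = sum_{k=n+1}^m 1/k^3.
Use 1/k^3 <= 1/(k(k-1)) = 1/(k-1) - 1/k for k >= 2 (which holds since k^3 >= k^2 >= k(k-1) for k >= 2):
sum_{k=n+1}^m 1/k^3 <= sum_{k=n+1}^m (1/(k-1) - 1/k) = 1/n - 1/m <= 1/n.
By symmetry the same bound holds with n,m swapped, so |a_m - a_n| <= 1/min(m,n) = g(min(m,n)). Since g(n) -> 0, (a_n) is Cauchy.
Now solve g(N) < 13/100: 1/N < 13/100 <=> N > 1/(13/100) = 100/13.
The smallest integer strictly greater than 100/13 is N = 8.
Check: g(8) = 1/8 < 13/100; g(7) = 1/7 >= 13/100. So N = 8.

8


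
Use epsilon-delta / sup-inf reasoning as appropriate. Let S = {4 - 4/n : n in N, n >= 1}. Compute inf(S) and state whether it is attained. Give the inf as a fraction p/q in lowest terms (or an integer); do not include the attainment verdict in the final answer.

Analysis:
- Values: 0, 2, 8/3, 3, ... strictly increasing.
- Minimum is 0 (n=1); inf = 0 (attained).
- 4 - 4/n -> 4 from below; sup = 4, not attained.
Conclusion: inf(S) = 0, attained in S.

0


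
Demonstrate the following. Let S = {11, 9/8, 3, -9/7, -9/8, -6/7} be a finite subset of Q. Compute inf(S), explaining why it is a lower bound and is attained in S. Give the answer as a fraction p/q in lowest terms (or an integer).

S is finite, so inf(S) = min(S).
Sorted increasing:
-9/7, -9/8, -6/7, 9/8, 3, 11
The extremum is -9/7.
For every x in S, x >= -9/7. And -9/7 is in S, so it is attained.
Therefore inf(S) = -9/7.

-9/7


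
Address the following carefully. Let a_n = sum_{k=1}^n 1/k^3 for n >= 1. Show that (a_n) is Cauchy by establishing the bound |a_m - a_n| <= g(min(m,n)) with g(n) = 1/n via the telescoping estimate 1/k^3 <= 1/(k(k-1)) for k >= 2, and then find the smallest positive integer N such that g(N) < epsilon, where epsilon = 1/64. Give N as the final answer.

For m > n >= 1: |a_m - a_n| = sum_{k=n+1}^m 1/k^3.
Use 1/k^3 <= 1/(k(k-1)) = 1/(k-1) - 1/k for k >= 2 (which holds since k^3 >= k^2 >= k(k-1) for k >= 2):
sum_{k=n+1}^m 1/k^3 <= sum_{k=n+1}^m (1/(k-1) - 1/k) = 1/n - 1/m <= 1/n.
By symmetry the same bound holds with n,m swapped, so |a_m - a_n| <= 1/min(m,n) = g(min(m,n)). Since g(n) -> 0, (a_n) is Cauchy.
Now solve g(N) < 1/64: 1/N < 1/64 <=> N > 1/(1/64) = 64.
The smallest integer strictly greater than 64 is N = 65.
Check: g(65) = 1/65 < 1/64; g(64) = 1/64 >= 1/64. So N = 65.

65


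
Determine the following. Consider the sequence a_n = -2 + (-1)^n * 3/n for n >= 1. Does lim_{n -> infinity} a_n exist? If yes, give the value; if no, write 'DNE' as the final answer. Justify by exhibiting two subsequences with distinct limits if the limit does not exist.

Examine the behaviour of a_n along subsequences.
Even-n subsequence a_{2k} = -2 + 3/(2k) -> -2. Odd-n subsequence a_{2k+1} = -2 - 3/(2k+1) -> -2. Both tend to -2, which suggests the limit is -2; verify directly.
|a_n - (-2)| = |(-1)^n * 3/n| = 3/n for every n >= 1.
Given epsilon > 0, choose a positive integer N > 3/epsilon. Then for all n >= N, |a_n - (-2)| = 3/n <= 3/N < epsilon.
So by the definition of the limit, lim a_n exists and equals -2.

-2


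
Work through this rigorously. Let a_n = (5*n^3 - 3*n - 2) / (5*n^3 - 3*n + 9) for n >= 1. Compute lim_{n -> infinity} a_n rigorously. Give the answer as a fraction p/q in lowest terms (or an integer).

Divide numerator and denominator by n^3, the highest power:
numerator / n^3 = 5 - 3/n^2 - 2/n^3
denominator / n^3 = 5 - 3/n^2 + 9/n^3
As n -> infinity, all terms of the form c/n^k (k >= 1) tend to 0.
So numerator / n^3 -> 5 and denominator / n^3 -> 5.
Therefore lim a_n = 1.

1


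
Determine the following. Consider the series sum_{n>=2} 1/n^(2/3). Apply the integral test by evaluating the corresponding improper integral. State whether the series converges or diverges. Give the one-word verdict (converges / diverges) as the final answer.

Let f(x) = x^(-2/3). Then f is positive, continuous, and decreasing on [2, infinity), so the integral test applies.
Compute the improper integral int_{2}^infinity f(x) dx:
  antiderivative F(x) = 3*x^(1/3).
  As x -> infinity, F(x) -> infinity (since p = 2/3 < 1).
  So the integral diverges. By the integral test, the series diverges.

diverges


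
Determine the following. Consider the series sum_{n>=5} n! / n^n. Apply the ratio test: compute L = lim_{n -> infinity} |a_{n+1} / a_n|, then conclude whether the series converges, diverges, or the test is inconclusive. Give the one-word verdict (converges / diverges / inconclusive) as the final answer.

Let a_n denote the general term. Form the ratio a_{n+1}/a_n and simplify:
a_{n+1}/a_n = (n/(n + 1))^n
Take the limit as n -> infinity: L = exp(-1).
Since L = exp(-1) < 1, the ratio test implies the series converges.

converges


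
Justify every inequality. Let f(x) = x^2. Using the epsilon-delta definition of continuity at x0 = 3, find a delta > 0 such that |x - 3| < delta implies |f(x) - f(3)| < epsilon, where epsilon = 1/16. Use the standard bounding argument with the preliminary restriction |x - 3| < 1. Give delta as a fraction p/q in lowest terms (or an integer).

Factor: |x^2 - (3)^2| = |x - 3| * |x + 3|.
Impose |x - 3| < 1 first. Then |x + 3| = |(x - 3) + 2*(3)| <= |x - 3| + 2*|3| < 1 + 6 = 7.
So |x^2 - (3)^2| < delta * 7.
We need delta * 7 <= 1/16, i.e. delta <= 1/16/7 = 1/112.
Since 1/112 < 1, this is tighter than 1; take delta = 1/112.
So delta = 1/112 works.

1/112


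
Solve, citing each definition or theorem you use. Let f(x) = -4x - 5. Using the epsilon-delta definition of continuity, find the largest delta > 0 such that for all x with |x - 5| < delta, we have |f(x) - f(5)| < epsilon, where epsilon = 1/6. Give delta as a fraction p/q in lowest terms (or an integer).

We compute f(5) = -4*(5) - 5 = -25.
|f(x) - f(5)| = |-4x - 5 - (-25)| = |-4(x - 5)| = 4|x - 5|.
We need 4|x - 5| < 1/6, i.e. |x - 5| < 1/6 / 4 = 1/24.
So any delta <= 1/24 works. Conversely, if delta > 1/24, then x = 5 + 1/24 satisfies |x - 5| = 1/24 < delta but |f(x) - f(5)| = 4 * 1/24 = 1/6, which is not < 1/6; so no larger delta works.
Hence the largest such delta is 1/24.

1/24


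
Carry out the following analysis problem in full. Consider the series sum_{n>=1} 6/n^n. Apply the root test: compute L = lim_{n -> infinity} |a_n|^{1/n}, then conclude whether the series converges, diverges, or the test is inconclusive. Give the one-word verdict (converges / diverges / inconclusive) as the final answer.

Let a_n denote the general term. Form |a_n|^(1/n) and simplify:
|a_n|^(1/n) = 6^(1/n)/n
Take the limit as n -> infinity: L = 0.
Since L = 0 < 1, the root test implies convergence.

converges


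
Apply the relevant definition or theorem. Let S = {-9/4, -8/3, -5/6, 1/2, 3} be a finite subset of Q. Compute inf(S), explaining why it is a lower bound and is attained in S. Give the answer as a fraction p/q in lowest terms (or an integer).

S is finite, so inf(S) = min(S).
Sorted increasing:
-8/3, -9/4, -5/6, 1/2, 3
The extremum is -8/3.
For every x in S, x >= -8/3. And -8/3 is in S, so it is attained.
Therefore inf(S) = -8/3.

-8/3


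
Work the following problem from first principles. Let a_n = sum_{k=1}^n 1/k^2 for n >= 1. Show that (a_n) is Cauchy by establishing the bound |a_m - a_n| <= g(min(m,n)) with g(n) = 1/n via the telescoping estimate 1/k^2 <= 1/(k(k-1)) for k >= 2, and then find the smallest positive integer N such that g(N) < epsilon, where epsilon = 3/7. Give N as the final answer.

For m > n >= 1: |a_m - a_n| = sum_{k=n+1}^m 1/k^2.
Use 1/k^2 <= 1/(k(k-1)) = 1/(k-1) - 1/k for k >= 2:
sum_{k=n+1}^m 1/k^2 <= sum_{k=n+1}^m (1/(k-1) - 1/k) = 1/n - 1/m <= 1/n.
By symmetry the same bound holds with n,m swapped, so |a_m - a_n| <= 1/min(m,n) = g(min(m,n)). Since g(n) -> 0, (a_n) is Cauchy.
Now solve g(N) < 3/7: 1/N < 3/7 <=> N > 1/(3/7) = 7/3.
The smallest integer strictly greater than 7/3 is N = 3.
Check: g(3) = 1/3 < 3/7; g(2) = 1/2 >= 3/7. So N = 3.

3


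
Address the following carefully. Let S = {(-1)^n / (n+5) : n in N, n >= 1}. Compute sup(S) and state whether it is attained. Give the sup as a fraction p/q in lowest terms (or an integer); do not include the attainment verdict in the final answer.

Analysis:
- Values: -1/6, 1/7, -1/8, 1/9, -1/10, ...
- Positive terms (even n): 1/(2+5), 1/(4+5), ... decreasing -> max = 1/7 (n=2).
- Negative terms (odd n): -1/(1+5), -1/(3+5), ... increasing -> min = -1/6 (n=1).
- So sup = 1/7 (attained at n=2); inf = -1/6 (attained at n=1).
Conclusion: sup(S) = 1/7, attained in S.

1/7


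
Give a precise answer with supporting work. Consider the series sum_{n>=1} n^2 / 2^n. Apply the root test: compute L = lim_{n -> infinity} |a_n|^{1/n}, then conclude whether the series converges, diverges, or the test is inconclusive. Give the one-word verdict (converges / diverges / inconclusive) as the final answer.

Let a_n denote the general term. Form |a_n|^(1/n) and simplify:
|a_n|^(1/n) = n^(2/n)/2
Take the limit as n -> infinity: L = 1/2.
Since L = 1/2 < 1, the root test implies convergence.

converges


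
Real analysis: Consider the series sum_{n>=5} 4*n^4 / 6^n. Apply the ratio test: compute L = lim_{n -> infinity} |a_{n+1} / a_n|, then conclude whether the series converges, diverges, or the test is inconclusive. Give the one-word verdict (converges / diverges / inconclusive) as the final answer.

Let a_n denote the general term. Form the ratio a_{n+1}/a_n and simplify:
a_{n+1}/a_n = (n + 1)^4/(6*n^4)
Take the limit as n -> infinity: L = 1/6.
Since L = 1/6 < 1, the ratio test implies the series converges.

converges


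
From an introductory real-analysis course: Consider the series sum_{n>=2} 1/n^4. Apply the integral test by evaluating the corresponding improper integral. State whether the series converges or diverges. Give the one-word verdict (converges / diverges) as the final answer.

Let f(x) = x^(-4). Then f is positive, continuous, and decreasing on [2, infinity), so the integral test applies.
Compute the improper integral int_{2}^infinity f(x) dx:
  antiderivative F(x) = -1/(3*x^3).
  As x -> infinity, F(x) -> 0 (since p = 4 > 1).
  So int = F(infinity) - F(2) = 0 - (-1/24) = 1/24.
  Finite, so by the integral test, the series converges.

converges


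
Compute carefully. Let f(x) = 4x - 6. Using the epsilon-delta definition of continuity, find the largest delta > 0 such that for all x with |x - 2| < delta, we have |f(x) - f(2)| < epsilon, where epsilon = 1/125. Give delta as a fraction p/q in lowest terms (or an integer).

We compute f(2) = 4*(2) - 6 = 2.
|f(x) - f(2)| = |4x - 6 - (2)| = |4(x - 2)| = 4|x - 2|.
We need 4|x - 2| < 1/125, i.e. |x - 2| < 1/125 / 4 = 1/500.
So any delta <= 1/500 works. Conversely, if delta > 1/500, then x = 2 + 1/500 satisfies |x - 2| = 1/500 < delta but |f(x) - f(2)| = 4 * 1/500 = 1/125, which is not < 1/125; so no larger delta works.
Hence the largest such delta is 1/500.

1/500


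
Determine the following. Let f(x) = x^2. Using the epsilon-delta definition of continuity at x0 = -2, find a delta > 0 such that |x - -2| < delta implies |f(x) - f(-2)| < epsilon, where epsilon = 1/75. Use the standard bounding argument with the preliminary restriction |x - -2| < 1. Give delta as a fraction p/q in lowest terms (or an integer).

Factor: |x^2 - (-2)^2| = |x - -2| * |x + -2|.
Impose |x - -2| < 1 first. Then |x + -2| = |(x - -2) + 2*(-2)| <= |x - -2| + 2*|-2| < 1 + 4 = 5.
So |x^2 - (-2)^2| < delta * 5.
We need delta * 5 <= 1/75, i.e. delta <= 1/75/5 = 1/375.
Since 1/375 < 1, this is tighter than 1; take delta = 1/375.
So delta = 1/375 works.

1/375


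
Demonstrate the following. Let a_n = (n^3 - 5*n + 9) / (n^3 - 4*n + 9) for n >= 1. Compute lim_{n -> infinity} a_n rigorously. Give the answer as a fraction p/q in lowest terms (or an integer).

Divide numerator and denominator by n^3, the highest power:
numerator / n^3 = 1 - 5/n^2 + 9/n^3
denominator / n^3 = 1 - 4/n^2 + 9/n^3
As n -> infinity, all terms of the form c/n^k (k >= 1) tend to 0.
So numerator / n^3 -> 1 and denominator / n^3 -> 1.
Therefore lim a_n = 1.

1


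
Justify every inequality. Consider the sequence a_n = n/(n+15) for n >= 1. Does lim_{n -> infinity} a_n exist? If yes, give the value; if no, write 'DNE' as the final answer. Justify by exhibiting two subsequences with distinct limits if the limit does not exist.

Examine the behaviour of a_n along subsequences.
Even-n subsequence a_{2k} = (2k)/(2k+15) -> 1. Odd-n subsequence a_{2k+1} = (2k+1)/(2k+16) -> 1. Both tend to 1, which suggests the limit is 1; verify directly.
|a_n - 1| = |n - (n+15)| / (n+15) = 15/(n+15) < 15/n for every n >= 1.
Given epsilon > 0, choose a positive integer N > 15/epsilon. Then for all n >= N, |a_n - 1| < 15/n <= 15/N < epsilon.
So by the definition of the limit, lim a_n exists and equals 1.

1


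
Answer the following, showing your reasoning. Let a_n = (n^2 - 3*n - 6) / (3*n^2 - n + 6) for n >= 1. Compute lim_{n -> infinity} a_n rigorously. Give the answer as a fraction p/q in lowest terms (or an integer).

Divide numerator and denominator by n^2, the highest power:
numerator / n^2 = 1 - 3/n - 6/n^2
denominator / n^2 = 3 - 1/n + 6/n^2
As n -> infinity, all terms of the form c/n^k (k >= 1) tend to 0.
So numerator / n^2 -> 1 and denominator / n^2 -> 3.
Therefore lim a_n = 1/3.

1/3


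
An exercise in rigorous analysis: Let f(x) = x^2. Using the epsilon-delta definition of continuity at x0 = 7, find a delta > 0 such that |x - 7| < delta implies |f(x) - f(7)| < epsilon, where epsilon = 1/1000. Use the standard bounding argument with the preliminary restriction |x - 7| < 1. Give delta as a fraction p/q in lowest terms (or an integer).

Factor: |x^2 - (7)^2| = |x - 7| * |x + 7|.
Impose |x - 7| < 1 first. Then |x + 7| = |(x - 7) + 2*(7)| <= |x - 7| + 2*|7| < 1 + 14 = 15.
So |x^2 - (7)^2| < delta * 15.
We need delta * 15 <= 1/1000, i.e. delta <= 1/1000/15 = 1/15000.
Since 1/15000 < 1, this is tighter than 1; take delta = 1/15000.
So delta = 1/15000 works.

1/15000


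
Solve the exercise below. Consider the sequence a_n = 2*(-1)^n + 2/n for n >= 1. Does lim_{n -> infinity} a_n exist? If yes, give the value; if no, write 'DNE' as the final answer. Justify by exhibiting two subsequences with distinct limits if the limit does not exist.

Examine the behaviour of a_n along subsequences.
a_{2k} = 2 + 2/(2k) -> 2. a_{2k+1} = -2 + 2/(2k+1) -> -2.
Since these two subsequential limits are 2 and -2, distinct, the full sequence cannot converge (a convergent sequence has all subsequences tending to the same limit). So lim a_n does not exist.

DNE


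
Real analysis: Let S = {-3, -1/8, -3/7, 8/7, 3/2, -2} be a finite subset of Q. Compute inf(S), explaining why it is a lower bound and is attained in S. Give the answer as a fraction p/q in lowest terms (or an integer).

S is finite, so inf(S) = min(S).
Sorted increasing:
-3, -2, -3/7, -1/8, 8/7, 3/2
The extremum is -3.
For every x in S, x >= -3. And -3 is in S, so it is attained.
Therefore inf(S) = -3.

-3


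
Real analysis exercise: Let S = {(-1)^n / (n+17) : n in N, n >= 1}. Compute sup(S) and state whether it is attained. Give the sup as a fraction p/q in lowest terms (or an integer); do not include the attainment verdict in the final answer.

Analysis:
- Values: -1/18, 1/19, -1/20, 1/21, -1/22, ...
- Positive terms (even n): 1/(2+17), 1/(4+17), ... decreasing -> max = 1/19 (n=2).
- Negative terms (odd n): -1/(1+17), -1/(3+17), ... increasing -> min = -1/18 (n=1).
- So sup = 1/19 (attained at n=2); inf = -1/18 (attained at n=1).
Conclusion: sup(S) = 1/19, attained in S.

1/19


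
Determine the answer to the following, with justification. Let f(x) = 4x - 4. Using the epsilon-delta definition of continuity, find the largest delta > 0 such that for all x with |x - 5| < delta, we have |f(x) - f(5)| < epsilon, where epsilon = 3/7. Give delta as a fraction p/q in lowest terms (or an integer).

We compute f(5) = 4*(5) - 4 = 16.
|f(x) - f(5)| = |4x - 4 - (16)| = |4(x - 5)| = 4|x - 5|.
We need 4|x - 5| < 3/7, i.e. |x - 5| < 3/7 / 4 = 3/28.
So any delta <= 3/28 works. Conversely, if delta > 3/28, then x = 5 + 3/28 satisfies |x - 5| = 3/28 < delta but |f(x) - f(5)| = 4 * 3/28 = 3/7, which is not < 3/7; so no larger delta works.
Hence the largest such delta is 3/28.

3/28


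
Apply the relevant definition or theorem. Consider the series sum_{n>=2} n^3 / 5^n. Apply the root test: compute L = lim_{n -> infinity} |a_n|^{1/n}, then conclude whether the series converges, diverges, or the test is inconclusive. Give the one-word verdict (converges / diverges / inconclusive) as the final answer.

Let a_n denote the general term. Form |a_n|^(1/n) and simplify:
|a_n|^(1/n) = n^(3/n)/5
Take the limit as n -> infinity: L = 1/5.
Since L = 1/5 < 1, the root test implies convergence.

converges


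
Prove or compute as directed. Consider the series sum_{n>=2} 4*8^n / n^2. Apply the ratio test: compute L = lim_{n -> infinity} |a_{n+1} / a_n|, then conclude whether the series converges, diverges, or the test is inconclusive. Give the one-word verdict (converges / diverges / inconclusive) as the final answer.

Let a_n denote the general term. Form the ratio a_{n+1}/a_n and simplify:
a_{n+1}/a_n = 8*n^2/(n + 1)^2
Take the limit as n -> infinity: L = 8.
Since L = 8 > 1 (or L = infinity), the ratio test implies the series diverges.

diverges


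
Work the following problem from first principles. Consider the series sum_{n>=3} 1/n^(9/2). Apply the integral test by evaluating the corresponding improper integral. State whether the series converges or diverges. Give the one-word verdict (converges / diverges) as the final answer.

Let f(x) = x^(-9/2). Then f is positive, continuous, and decreasing on [3, infinity), so the integral test applies.
Compute the improper integral int_{3}^infinity f(x) dx:
  antiderivative F(x) = -2/(7*x^(7/2)).
  As x -> infinity, F(x) -> 0 (since p = 9/2 > 1).
  So int = F(infinity) - F(3) = 0 - (-2*sqrt(3)/567) = 2*sqrt(3)/567.
  Finite, so by the integral test, the series converges.

converges


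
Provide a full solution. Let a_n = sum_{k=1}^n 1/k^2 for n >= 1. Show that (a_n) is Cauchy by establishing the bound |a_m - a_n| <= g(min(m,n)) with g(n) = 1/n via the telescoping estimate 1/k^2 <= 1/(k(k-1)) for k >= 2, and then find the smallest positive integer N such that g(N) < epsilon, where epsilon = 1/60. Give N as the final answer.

For m > n >= 1: |a_m - a_n| = sum_{k=n+1}^m 1/k^2.
Use 1/k^2 <= 1/(k(k-1)) = 1/(k-1) - 1/k for k >= 2:
sum_{k=n+1}^m 1/k^2 <= sum_{k=n+1}^m (1/(k-1) - 1/k) = 1/n - 1/m <= 1/n.
By symmetry the same bound holds with n,m swapped, so |a_m - a_n| <= 1/min(m,n) = g(min(m,n)). Since g(n) -> 0, (a_n) is Cauchy.
Now solve g(N) < 1/60: 1/N < 1/60 <=> N > 1/(1/60) = 60.
The smallest integer strictly greater than 60 is N = 61.
Check: g(61) = 1/61 < 1/60; g(60) = 1/60 >= 1/60. So N = 61.

61


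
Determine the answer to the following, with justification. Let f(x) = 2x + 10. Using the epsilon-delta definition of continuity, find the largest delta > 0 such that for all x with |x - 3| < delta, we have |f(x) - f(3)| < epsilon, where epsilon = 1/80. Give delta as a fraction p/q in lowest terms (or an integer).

We compute f(3) = 2*(3) + 10 = 16.
|f(x) - f(3)| = |2x + 10 - (16)| = |2(x - 3)| = 2|x - 3|.
We need 2|x - 3| < 1/80, i.e. |x - 3| < 1/80 / 2 = 1/160.
So any delta <= 1/160 works. Conversely, if delta > 1/160, then x = 3 + 1/160 satisfies |x - 3| = 1/160 < delta but |f(x) - f(3)| = 2 * 1/160 = 1/80, which is not < 1/80; so no larger delta works.
Hence the largest such delta is 1/160.

1/160


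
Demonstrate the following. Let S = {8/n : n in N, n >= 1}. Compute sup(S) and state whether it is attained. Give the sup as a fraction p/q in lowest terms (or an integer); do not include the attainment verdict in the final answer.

Analysis:
- Values: 8, 4, 8/3, 2, ... strictly decreasing.
- The maximum is 8 (n=1); sup = 8 (attained).
- The set is bounded below by 0; 8/n -> 0 so 0 is the greatest lower bound.
- 0 is not in the set, so inf = 0 is not attained.
Conclusion: sup(S) = 8, attained in S.

8


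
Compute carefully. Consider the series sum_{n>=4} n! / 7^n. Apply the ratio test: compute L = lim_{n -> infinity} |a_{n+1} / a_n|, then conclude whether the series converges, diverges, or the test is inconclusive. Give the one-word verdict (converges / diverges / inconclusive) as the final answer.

Let a_n denote the general term. Form the ratio a_{n+1}/a_n and simplify:
a_{n+1}/a_n = n/7 + 1/7
Take the limit as n -> infinity: L = infinity.
Since L = infinity > 1 (or L = infinity), the ratio test implies the series diverges.

diverges


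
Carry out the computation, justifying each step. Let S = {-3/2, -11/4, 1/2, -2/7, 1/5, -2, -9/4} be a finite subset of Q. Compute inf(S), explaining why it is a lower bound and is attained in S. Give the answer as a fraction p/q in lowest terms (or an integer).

S is finite, so inf(S) = min(S).
Sorted increasing:
-11/4, -9/4, -2, -3/2, -2/7, 1/5, 1/2
The extremum is -11/4.
For every x in S, x >= -11/4. And -11/4 is in S, so it is attained.
Therefore inf(S) = -11/4.

-11/4


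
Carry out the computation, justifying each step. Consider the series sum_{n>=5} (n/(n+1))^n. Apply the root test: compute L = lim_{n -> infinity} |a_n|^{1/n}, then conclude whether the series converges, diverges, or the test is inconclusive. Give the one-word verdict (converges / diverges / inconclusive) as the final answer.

Let a_n denote the general term. Form |a_n|^(1/n) and simplify:
|a_n|^(1/n) = n/(n + 1)
Take the limit as n -> infinity: L = 1.
Since L = 1, the root test is inconclusive. (In fact a_n = (n/(n+1))^n -> e^(-1) != 0, so the nth-term test shows divergence; but the root test itself gives no conclusion.)

inconclusive


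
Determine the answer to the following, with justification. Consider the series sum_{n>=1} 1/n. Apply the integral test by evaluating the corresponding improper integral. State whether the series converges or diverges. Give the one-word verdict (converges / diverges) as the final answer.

Let f(x) = 1/x. Then f is positive, continuous, and decreasing on [1, infinity), so the integral test applies.
Compute the improper integral int_{1}^infinity f(x) dx:
  antiderivative F(x) = log(x).
  As x -> infinity, log(x) -> infinity.
  So int = infinity - log(1) = infinity. By the integral test, the series diverges.

diverges


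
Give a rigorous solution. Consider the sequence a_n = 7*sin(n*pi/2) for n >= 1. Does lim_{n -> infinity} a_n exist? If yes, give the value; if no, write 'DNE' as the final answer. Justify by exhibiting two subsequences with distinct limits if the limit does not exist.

Examine the behaviour of a_n along subsequences.
a_{4k+1} = 7*sin(pi/2 + 2k*pi) = 7 -> 7. a_{4k+3} = 7*sin(3pi/2 + 2k*pi) = -7 -> -7.
Since these two subsequential limits are 7 and -7, distinct, the full sequence cannot converge (a convergent sequence has all subsequences tending to the same limit). So lim a_n does not exist.

DNE


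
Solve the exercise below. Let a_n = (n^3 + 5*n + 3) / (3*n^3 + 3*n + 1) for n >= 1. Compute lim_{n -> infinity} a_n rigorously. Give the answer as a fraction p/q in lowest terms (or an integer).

Divide numerator and denominator by n^3, the highest power:
numerator / n^3 = 1 + 5/n^2 + 3/n^3
denominator / n^3 = 3 + 3/n^2 + n^(-3)
As n -> infinity, all terms of the form c/n^k (k >= 1) tend to 0.
So numerator / n^3 -> 1 and denominator / n^3 -> 3.
Therefore lim a_n = 1/3.

1/3


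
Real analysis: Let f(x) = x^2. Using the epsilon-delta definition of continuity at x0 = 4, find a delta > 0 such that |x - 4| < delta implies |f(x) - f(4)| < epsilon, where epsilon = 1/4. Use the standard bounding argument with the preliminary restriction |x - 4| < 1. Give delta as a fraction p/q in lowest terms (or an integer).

Factor: |x^2 - (4)^2| = |x - 4| * |x + 4|.
Impose |x - 4| < 1 first. Then |x + 4| = |(x - 4) + 2*(4)| <= |x - 4| + 2*|4| < 1 + 8 = 9.
So |x^2 - (4)^2| < delta * 9.
We need delta * 9 <= 1/4, i.e. delta <= 1/4/9 = 1/36.
Since 1/36 < 1, this is tighter than 1; take delta = 1/36.
So delta = 1/36 works.

1/36


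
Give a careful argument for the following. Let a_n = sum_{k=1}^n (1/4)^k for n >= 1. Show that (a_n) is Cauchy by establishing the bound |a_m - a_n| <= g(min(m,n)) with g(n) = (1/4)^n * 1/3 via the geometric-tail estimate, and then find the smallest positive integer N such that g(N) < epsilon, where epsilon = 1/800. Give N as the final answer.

For m > n >= 1: |a_m - a_n| = sum_{k=n+1}^m (1/4)^k < sum_{k=n+1}^infinity (1/4)^k = (1/4)^(n+1) / (1 - 1/4) = (1/4)^n * (1/4) * (4/3) = (1/4)^n * 1/3.
So g(n) = (1/4)^n / 3. Since g(n) -> 0, (a_n) is Cauchy.
Now solve g(N) < 1/800: (1/4)^N / 3 < 1/800 <=> 4^N > 1 / (3 * 1/800) = 800/3.
Check powers of 4: 4^4 = 256 <= 800/3, 4^5 = 1024 > 800/3.
So the smallest such N is 5. Check: g(5) = 1/(3 * 1024) = 1/3072 < 1/800.

5


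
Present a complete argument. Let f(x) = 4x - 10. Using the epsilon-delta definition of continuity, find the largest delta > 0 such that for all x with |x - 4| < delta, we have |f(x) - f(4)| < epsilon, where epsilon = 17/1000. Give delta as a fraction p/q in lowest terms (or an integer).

We compute f(4) = 4*(4) - 10 = 6.
|f(x) - f(4)| = |4x - 10 - (6)| = |4(x - 4)| = 4|x - 4|.
We need 4|x - 4| < 17/1000, i.e. |x - 4| < 17/1000 / 4 = 17/4000.
So any delta <= 17/4000 works. Conversely, if delta > 17/4000, then x = 4 + 17/4000 satisfies |x - 4| = 17/4000 < delta but |f(x) - f(4)| = 4 * 17/4000 = 17/1000, which is not < 17/1000; so no larger delta works.
Hence the largest such delta is 17/4000.

17/4000


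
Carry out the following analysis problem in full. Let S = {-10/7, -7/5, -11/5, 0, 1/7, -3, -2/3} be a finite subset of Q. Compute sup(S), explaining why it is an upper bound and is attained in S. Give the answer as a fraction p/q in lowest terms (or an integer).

S is finite, so sup(S) = max(S).
Sorted decreasing:
1/7, 0, -2/3, -7/5, -10/7, -11/5, -3
The extremum is 1/7.
For every x in S, x <= 1/7. And 1/7 is in S, so it is attained.
Therefore sup(S) = 1/7.

1/7


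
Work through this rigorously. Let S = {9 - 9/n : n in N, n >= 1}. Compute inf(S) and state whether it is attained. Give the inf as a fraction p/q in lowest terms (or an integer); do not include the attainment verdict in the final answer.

Analysis:
- Values: 0, 9/2, 6, 27/4, ... strictly increasing.
- Minimum is 0 (n=1); inf = 0 (attained).
- 9 - 9/n -> 9 from below; sup = 9, not attained.
Conclusion: inf(S) = 0, attained in S.

0


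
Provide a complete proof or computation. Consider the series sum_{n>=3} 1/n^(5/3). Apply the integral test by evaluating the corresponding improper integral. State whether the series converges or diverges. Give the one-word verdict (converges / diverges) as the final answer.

Let f(x) = x^(-5/3). Then f is positive, continuous, and decreasing on [3, infinity), so the integral test applies.
Compute the improper integral int_{3}^infinity f(x) dx:
  antiderivative F(x) = -3/(2*x^(2/3)).
  As x -> infinity, F(x) -> 0 (since p = 5/3 > 1).
  So int = F(infinity) - F(3) = 0 - (-3^(1/3)/2) = 3^(1/3)/2.
  Finite, so by the integral test, the series converges.

converges
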